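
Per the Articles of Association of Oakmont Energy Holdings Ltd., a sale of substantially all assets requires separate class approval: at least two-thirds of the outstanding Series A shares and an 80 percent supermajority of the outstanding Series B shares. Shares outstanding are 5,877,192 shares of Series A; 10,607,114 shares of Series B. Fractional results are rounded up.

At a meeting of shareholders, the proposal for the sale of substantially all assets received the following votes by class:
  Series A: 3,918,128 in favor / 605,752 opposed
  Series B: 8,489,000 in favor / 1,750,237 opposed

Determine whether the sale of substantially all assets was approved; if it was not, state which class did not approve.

Approved — every class gave the required vote.

Series A: 2/3 of 5877192 = 3918128; 3,918,128 required, 3,918,128 in favor — approved.
Series B: 4/5 of 10607114 = 8485691.20, rounded up to 8485692; 8,485,692 required, 8,489,000 in favor — approved.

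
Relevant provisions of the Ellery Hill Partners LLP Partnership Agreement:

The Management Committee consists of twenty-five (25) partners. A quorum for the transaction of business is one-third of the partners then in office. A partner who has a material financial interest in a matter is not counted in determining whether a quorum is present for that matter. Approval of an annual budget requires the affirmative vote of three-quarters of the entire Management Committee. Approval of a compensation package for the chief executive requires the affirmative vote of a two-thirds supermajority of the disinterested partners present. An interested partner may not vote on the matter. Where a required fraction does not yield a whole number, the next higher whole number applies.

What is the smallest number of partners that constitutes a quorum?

1/3 of 25 = 8.33, rounded up to 9.

9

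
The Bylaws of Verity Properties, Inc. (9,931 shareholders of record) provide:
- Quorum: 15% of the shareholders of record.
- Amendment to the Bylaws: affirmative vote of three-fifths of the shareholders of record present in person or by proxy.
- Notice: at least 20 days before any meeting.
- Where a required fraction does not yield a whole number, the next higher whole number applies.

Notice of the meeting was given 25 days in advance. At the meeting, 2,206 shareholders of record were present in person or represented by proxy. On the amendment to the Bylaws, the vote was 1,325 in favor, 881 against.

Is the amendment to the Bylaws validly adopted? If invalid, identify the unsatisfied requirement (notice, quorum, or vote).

Notice: 25 days given; 20 required. Satisfied.
Quorum: 15% of 9,931 = 1,489.65, rounded up to 1,490; 2,206 present. Satisfied.
Vote: requires three-fifths of those present (2,206); 3/5 of 2206 = 1323.60, rounded up to 1324, so 1,324 needed; 1,325 in favor. Satisfied.

Valid — all requirements satisfied.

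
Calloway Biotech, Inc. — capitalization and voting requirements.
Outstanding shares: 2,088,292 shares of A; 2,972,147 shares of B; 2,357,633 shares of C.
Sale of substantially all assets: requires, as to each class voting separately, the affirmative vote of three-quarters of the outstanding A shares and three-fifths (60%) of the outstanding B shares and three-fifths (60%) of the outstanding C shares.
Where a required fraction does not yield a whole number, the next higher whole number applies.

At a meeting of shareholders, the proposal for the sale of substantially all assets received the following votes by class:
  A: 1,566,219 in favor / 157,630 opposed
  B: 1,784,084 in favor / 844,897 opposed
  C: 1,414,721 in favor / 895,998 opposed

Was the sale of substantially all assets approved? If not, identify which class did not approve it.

A: 3/4 of 2088292 = 1566219; 1,566,219 required, 1,566,219 in favor — approved.
B: 3/5 of 2972147 = 1783288.20, rounded up to 1783289; 1,783,289 required, 1,784,084 in favor — approved.
C: 3/5 of 2357633 = 1414579.80, rounded up to 1414580; 1,414,580 required, 1,414,721 in favor — approved.

Approved — every class gave the required vote.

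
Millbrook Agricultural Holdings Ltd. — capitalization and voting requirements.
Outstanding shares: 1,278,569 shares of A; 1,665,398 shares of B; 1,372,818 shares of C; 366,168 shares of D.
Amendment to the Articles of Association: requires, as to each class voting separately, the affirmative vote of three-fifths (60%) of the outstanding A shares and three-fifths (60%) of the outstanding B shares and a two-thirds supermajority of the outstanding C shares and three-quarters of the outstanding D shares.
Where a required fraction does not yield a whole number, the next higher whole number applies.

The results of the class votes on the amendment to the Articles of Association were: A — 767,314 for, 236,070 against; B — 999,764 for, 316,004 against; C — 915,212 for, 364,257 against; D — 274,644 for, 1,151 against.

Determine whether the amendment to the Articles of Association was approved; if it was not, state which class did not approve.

Approved — every class gave the required vote.

A: 3/5 of 1278569 = 767141.40, rounded up to 767142; 767,142 required, 767,314 in favor — approved.
B: 3/5 of 1665398 = 999238.80, rounded up to 999239; 999,239 required, 999,764 in favor — approved.
C: 2/3 of 1372818 = 915212; 915,212 required, 915,212 in favor — approved.
D: 3/4 of 366168 = 274626; 274,626 required, 274,644 in favor — approved.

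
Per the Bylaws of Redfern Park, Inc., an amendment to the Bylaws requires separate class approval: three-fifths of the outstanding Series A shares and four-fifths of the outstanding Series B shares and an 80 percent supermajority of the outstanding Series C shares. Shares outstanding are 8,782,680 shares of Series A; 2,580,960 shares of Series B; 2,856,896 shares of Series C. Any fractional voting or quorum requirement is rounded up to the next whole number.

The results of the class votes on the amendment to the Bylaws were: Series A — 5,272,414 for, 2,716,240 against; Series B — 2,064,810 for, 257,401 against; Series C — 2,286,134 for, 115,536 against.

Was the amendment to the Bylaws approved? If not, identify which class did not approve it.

Approved — every class gave the required vote.

Series A: 3/5 of 8782680 = 5269608; 5,269,608 required, 5,272,414 in favor — approved.
Series B: 4/5 of 2580960 = 2064768; 2,064,768 required, 2,064,810 in favor — approved.
Series C: 4/5 of 2856896 = 2285516.80, rounded up to 2285517; 2,285,517 required, 2,286,134 in favor — approved.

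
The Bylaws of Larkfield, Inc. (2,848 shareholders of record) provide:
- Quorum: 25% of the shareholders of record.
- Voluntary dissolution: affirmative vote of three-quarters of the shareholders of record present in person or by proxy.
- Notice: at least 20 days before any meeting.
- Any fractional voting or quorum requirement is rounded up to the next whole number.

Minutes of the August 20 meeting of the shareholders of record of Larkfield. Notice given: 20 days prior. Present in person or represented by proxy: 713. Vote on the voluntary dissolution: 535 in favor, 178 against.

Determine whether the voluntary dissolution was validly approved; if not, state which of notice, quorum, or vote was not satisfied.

Notice: 20 days given; 20 required. Satisfied.
Quorum: 25% of 2,848 = 712; 713 present. Satisfied.
Vote: requires three-fourths of those present (713); 3/4 of 713 = 534.75, rounded up to 535, so 535 needed; 535 in favor. Satisfied.

Valid — all requirements satisfied.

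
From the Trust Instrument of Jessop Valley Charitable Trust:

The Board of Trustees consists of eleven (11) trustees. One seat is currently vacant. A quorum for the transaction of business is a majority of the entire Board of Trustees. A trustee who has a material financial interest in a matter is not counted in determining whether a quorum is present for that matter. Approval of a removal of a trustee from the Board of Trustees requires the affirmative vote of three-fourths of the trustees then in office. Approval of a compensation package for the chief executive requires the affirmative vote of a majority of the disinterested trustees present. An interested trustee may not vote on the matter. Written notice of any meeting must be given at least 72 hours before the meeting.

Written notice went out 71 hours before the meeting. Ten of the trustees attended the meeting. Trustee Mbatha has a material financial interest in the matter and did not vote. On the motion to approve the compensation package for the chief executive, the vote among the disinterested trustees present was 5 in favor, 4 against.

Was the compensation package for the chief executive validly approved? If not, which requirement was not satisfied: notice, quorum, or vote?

Invalid — notice requirement not satisfied.

Notice: 71 hours given; 72 required (71 < 72). Not satisfied.
Quorum: 10 present, but the 1 interested trustee does not count, leaving 9. Quorum is 6. Satisfied.
Vote: the compensation package for the chief executive requires a majority of the disinterested trustees present (10 − 1 = 9). A majority of 9 is 5, so 5 affirmative votes are needed; 5 voted in favor. Satisfied.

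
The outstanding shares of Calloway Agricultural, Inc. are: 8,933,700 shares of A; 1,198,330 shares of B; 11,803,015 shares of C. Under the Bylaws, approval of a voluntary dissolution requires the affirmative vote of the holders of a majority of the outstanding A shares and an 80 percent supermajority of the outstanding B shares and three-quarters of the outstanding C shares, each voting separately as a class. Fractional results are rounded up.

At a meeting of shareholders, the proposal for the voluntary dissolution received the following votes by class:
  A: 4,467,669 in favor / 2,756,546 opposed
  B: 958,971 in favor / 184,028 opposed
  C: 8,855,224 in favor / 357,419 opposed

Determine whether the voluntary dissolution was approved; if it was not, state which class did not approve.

A: a majority of 8933700 is 4466851; 4,466,851 required, 4,467,669 in favor — approved.
B: 4/5 of 1198330 = 958664; 958,664 required, 958,971 in favor — approved.
C: 3/4 of 11803015 = 8852261.25, rounded up to 8852262; 8,852,262 required, 8,855,224 in favor — approved.

Approved — every class gave the required vote.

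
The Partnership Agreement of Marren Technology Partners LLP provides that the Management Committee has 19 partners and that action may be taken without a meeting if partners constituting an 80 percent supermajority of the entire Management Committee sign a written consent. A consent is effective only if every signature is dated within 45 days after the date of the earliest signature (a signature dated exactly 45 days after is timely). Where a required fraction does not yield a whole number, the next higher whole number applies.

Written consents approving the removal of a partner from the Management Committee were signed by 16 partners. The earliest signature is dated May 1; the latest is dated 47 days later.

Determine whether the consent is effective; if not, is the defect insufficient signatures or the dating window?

Signatures required: an 80 percent supermajority of 19 — 4/5 of 19 = 15.20, rounded up to 16, so 16 needed; 16 signed. Sufficient.
Dating window: the latest signature is 47 days after the earliest; the limit is 45 days. Outside the window.

Not effective — dating-window requirement not satisfied.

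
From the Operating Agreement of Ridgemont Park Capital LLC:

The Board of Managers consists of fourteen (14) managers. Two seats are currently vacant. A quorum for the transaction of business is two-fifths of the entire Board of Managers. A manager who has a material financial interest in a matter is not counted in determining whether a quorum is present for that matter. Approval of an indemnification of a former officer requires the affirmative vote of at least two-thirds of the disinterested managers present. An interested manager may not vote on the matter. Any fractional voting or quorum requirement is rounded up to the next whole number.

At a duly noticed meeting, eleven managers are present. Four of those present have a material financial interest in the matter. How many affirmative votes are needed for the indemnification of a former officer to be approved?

The indemnification of a former officer requires two-thirds of the disinterested managers present (11 − 4 = 7).
2/3 of 7 = 4.67, rounded up to 5.

5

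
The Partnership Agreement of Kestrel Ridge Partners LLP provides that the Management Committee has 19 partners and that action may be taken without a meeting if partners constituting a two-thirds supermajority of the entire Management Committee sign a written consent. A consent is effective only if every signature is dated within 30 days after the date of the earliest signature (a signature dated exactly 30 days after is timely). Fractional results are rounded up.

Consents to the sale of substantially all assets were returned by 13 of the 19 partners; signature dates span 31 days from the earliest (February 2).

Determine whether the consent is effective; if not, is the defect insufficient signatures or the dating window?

Not effective — dating-window requirement not satisfied.

Signatures required: a two-thirds supermajority of 19 — 2/3 of 19 = 12.67, rounded up to 13, so 13 needed; 13 signed. Sufficient.
Dating window: the latest signature is 31 days after the earliest; the limit is 30 days. Outside the window.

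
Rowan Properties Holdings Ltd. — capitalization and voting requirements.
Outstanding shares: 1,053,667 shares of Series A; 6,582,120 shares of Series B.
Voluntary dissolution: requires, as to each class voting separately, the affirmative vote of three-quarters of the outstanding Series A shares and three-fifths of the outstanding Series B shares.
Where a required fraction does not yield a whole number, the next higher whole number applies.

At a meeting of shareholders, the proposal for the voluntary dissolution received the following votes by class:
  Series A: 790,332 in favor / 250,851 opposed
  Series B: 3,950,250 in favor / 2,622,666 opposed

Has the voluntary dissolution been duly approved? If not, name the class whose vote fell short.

Approved — every class gave the required vote.

Series A: 3/4 of 1053667 = 790250.25, rounded up to 790251; 790,251 required, 790,332 in favor — approved.
Series B: 3/5 of 6582120 = 3949272; 3,949,272 required, 3,950,250 in favor — approved.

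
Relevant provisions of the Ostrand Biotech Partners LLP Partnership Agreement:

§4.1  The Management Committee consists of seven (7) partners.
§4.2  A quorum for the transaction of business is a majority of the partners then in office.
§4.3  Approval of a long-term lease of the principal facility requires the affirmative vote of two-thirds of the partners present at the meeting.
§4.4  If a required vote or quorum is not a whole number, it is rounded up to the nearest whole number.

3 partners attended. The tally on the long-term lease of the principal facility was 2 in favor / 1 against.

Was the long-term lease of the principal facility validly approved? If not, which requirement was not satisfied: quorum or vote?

Quorum: 3 present; quorum is 4. Not satisfied.
Vote: the long-term lease of the principal facility requires two-thirds of the partners present (3). 2/3 of 3 = 2, so 2 affirmative votes are needed; 2 voted in favor. Satisfied. (Moot — without a quorum no business can be validly transacted.)

Invalid — quorum requirement not satisfied.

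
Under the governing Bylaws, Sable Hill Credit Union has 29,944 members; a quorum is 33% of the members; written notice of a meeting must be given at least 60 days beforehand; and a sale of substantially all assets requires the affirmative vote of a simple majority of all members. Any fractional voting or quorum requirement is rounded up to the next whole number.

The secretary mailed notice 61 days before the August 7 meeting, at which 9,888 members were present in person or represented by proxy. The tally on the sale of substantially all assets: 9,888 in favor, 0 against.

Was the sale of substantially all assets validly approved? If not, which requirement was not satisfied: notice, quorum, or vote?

Invalid — vote requirement not satisfied.

Notice: 61 days given; 60 required. Satisfied.
Quorum: 33% of 29,944 = 9,881.52, rounded up to 9,882; 9,888 present. Satisfied.
Vote: requires a majority of all members (29,944); a majority of 29944 is 14973, so 14,973 needed; 9,888 in favor. Not satisfied.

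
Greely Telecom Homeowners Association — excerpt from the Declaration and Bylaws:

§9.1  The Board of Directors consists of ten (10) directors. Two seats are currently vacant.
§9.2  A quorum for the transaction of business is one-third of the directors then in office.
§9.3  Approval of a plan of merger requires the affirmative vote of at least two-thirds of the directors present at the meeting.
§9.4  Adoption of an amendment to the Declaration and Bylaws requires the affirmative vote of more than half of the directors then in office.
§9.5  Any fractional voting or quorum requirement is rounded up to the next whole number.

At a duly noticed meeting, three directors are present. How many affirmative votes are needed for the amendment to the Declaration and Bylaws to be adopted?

The amendment to the Declaration and Bylaws requires a majority of the directors then in office (8).
A majority of 8 is 5.
(Only 3 can vote, so the amendment to the Declaration and Bylaws cannot pass at this meeting, but the required vote is still 5.)

5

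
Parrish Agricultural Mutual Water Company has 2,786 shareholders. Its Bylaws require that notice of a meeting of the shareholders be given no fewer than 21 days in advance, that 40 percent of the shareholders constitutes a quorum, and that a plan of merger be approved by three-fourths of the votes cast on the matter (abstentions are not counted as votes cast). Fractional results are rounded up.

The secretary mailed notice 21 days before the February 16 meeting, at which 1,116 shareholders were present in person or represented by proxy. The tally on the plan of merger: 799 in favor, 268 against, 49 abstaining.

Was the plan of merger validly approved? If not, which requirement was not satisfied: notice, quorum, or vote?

Invalid — vote requirement not satisfied.

Notice: 21 days given; 21 required. Satisfied.
Quorum: 40% of 2,786 = 1,114.40, rounded up to 1,115; 1,116 present. Satisfied.
Vote: requires three-fourths of the votes cast (1,116 − 49 abstaining = 1,067); 3/4 of 1067 = 800.25, rounded up to 801, so 801 needed; 799 in favor. Not satisfied.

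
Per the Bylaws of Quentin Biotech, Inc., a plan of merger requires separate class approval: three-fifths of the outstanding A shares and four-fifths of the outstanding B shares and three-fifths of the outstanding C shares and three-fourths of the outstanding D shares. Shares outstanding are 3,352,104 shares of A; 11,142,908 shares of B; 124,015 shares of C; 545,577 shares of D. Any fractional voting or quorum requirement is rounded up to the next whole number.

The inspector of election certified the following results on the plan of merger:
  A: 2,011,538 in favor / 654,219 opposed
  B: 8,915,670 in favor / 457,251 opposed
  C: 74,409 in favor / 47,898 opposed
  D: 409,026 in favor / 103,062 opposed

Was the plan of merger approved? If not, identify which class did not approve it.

A: 3/5 of 3352104 = 2011262.40, rounded up to 2011263; 2,011,263 required, 2,011,538 in favor — approved.
B: 4/5 of 11142908 = 8914326.40, rounded up to 8914327; 8,914,327 required, 8,915,670 in favor — approved.
C: 3/5 of 124015 = 74409; 74,409 required, 74,409 in favor — approved.
D: 3/4 of 545577 = 409182.75, rounded up to 409183; 409,183 required, 409,026 in favor — not approved.

Not approved — the D shares did not give the required vote.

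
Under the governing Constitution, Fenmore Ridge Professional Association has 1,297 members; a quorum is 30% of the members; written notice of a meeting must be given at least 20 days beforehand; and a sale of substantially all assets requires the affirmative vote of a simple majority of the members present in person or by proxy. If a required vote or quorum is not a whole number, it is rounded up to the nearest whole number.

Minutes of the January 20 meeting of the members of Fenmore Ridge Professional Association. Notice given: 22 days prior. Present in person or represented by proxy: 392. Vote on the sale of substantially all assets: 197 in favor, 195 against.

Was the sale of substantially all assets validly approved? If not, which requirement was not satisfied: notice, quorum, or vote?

Valid — all requirements satisfied.

Notice: 22 days given; 20 required. Satisfied.
Quorum: 30% of 1,297 = 389.10, rounded up to 390; 392 present. Satisfied.
Vote: requires a majority of those present (392); a majority of 392 is 197, so 197 needed; 197 in favor. Satisfied.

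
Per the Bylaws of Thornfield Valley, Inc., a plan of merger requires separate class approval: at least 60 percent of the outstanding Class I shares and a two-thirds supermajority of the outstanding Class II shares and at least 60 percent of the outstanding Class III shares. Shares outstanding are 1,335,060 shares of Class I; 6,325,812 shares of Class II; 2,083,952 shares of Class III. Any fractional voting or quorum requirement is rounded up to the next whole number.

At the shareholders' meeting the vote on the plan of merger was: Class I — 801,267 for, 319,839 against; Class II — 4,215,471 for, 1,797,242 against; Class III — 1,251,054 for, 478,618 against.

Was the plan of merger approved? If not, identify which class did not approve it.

Not approved — the Class II shares did not give the required vote.

Class I: 3/5 of 1335060 = 801036; 801,036 required, 801,267 in favor — approved.
Class II: 2/3 of 6325812 = 4217208; 4,217,208 required, 4,215,471 in favor — not approved.
Class III: 3/5 of 2083952 = 1250371.20, rounded up to 1250372; 1,250,372 required, 1,251,054 in favor — approved.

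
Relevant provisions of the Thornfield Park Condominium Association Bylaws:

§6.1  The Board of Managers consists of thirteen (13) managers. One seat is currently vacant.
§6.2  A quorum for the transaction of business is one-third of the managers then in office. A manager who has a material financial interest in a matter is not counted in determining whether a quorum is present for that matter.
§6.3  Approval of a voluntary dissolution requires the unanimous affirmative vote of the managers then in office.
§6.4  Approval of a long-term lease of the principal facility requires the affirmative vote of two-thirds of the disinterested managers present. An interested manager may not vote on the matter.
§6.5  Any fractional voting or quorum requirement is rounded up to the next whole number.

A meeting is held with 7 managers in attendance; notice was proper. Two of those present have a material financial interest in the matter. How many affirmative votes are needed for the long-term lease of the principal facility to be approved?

4

The long-term lease of the principal facility requires two-thirds of the disinterested managers present (7 − 2 = 5).
2/3 of 5 = 3.33, rounded up to 4.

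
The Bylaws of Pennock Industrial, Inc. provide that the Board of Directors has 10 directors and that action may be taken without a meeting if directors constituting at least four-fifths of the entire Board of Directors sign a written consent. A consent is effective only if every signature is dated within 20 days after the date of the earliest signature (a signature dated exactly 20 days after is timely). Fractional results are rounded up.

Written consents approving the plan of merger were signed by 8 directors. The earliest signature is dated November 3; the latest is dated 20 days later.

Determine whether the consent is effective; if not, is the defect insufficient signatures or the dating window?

Signatures required: at least four-fifths of 10 — 4/5 of 10 = 8, so 8 needed; 8 signed. Sufficient.
Dating window: the latest signature is 20 days after the earliest; the limit is 20 days. Within the window.

Effective — both the signature and dating-window requirements are satisfied.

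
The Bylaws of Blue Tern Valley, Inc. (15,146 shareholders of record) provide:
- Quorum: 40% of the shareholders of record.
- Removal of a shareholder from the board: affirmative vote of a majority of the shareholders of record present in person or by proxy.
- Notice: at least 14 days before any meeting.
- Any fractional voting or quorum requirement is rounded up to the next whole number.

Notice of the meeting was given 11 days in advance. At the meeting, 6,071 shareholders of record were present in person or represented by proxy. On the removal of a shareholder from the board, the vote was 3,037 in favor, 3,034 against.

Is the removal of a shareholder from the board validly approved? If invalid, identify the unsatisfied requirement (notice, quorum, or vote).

Notice: 11 days given; 14 required. Not satisfied.
Quorum: 40% of 15,146 = 6,058.40, rounded up to 6,059; 6,071 present. Satisfied.
Vote: requires a majority of those present (6,071); a majority of 6071 is 3036, so 3,036 needed; 3,037 in favor. Satisfied.

Invalid — notice requirement not satisfied.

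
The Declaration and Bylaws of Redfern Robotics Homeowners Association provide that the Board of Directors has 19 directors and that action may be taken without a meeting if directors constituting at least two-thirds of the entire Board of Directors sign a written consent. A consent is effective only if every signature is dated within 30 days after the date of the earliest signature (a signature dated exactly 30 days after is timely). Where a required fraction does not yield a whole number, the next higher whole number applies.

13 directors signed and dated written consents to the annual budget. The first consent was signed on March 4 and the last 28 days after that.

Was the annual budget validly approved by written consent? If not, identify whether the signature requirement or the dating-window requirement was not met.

Effective — both the signature and dating-window requirements are satisfied.

Signatures required: at least two-thirds of 19 — 2/3 of 19 = 12.67, rounded up to 13, so 13 needed; 13 signed. Sufficient.
Dating window: the latest signature is 28 days after the earliest; the limit is 30 days. Within the window.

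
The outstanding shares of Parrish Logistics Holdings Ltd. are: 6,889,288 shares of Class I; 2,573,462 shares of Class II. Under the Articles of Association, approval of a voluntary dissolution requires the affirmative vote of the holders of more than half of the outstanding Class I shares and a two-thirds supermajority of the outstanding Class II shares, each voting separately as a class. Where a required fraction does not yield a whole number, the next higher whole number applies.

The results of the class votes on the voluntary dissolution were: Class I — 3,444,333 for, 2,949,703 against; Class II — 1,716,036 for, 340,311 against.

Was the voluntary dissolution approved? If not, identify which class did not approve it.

Class I: a majority of 6889288 is 3444645; 3,444,645 required, 3,444,333 in favor — not approved.
Class II: 2/3 of 2573462 = 1715641.33, rounded up to 1715642; 1,715,642 required, 1,716,036 in favor — approved.

Not approved — the Class I shares did not give the required vote.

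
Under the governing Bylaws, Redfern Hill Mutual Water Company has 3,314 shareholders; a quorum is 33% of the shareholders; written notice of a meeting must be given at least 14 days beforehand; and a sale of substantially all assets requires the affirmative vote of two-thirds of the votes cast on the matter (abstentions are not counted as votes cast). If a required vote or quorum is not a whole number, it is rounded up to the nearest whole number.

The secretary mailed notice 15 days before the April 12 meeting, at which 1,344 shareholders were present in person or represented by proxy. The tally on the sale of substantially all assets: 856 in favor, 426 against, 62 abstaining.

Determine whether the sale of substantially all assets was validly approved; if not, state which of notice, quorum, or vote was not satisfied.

Valid — all requirements satisfied.

Notice: 15 days given; 14 required. Satisfied.
Quorum: 33% of 3,314 = 1,093.62, rounded up to 1,094; 1,344 present. Satisfied.
Vote: requires two-thirds of the votes cast (1,344 − 62 abstaining = 1,282); 2/3 of 1282 = 854.67, rounded up to 855, so 855 needed; 856 in favor. Satisfied.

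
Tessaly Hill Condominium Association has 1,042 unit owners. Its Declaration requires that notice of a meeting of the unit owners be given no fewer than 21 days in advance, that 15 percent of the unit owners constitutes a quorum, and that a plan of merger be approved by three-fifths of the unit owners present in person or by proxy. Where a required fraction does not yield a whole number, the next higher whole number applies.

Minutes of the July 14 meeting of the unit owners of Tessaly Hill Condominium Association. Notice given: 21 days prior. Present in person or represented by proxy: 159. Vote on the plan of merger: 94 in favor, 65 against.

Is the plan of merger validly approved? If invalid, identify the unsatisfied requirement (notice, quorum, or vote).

Invalid — vote requirement not satisfied.

Notice: 21 days given; 21 required. Satisfied.
Quorum: 15% of 1,042 = 156.30, rounded up to 157; 159 present. Satisfied.
Vote: requires three-fifths of those present (159); 3/5 of 159 = 95.40, rounded up to 96, so 96 needed; 94 in favor. Not satisfied.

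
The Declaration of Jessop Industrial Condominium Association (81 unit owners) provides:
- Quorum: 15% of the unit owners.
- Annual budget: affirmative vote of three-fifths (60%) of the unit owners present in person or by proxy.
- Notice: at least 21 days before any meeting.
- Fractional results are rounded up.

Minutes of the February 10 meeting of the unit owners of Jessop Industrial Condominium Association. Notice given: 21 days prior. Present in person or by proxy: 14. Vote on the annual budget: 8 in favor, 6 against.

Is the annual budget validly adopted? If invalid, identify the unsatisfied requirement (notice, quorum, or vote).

Notice: 21 days given; 21 required. Satisfied.
Quorum: 15% of 81 = 12.15, rounded up to 13; 14 present. Satisfied.
Vote: requires three-fifths of those present (14); 3/5 of 14 = 8.40, rounded up to 9, so 9 needed; 8 in favor. Not satisfied.

Invalid — vote requirement not satisfied.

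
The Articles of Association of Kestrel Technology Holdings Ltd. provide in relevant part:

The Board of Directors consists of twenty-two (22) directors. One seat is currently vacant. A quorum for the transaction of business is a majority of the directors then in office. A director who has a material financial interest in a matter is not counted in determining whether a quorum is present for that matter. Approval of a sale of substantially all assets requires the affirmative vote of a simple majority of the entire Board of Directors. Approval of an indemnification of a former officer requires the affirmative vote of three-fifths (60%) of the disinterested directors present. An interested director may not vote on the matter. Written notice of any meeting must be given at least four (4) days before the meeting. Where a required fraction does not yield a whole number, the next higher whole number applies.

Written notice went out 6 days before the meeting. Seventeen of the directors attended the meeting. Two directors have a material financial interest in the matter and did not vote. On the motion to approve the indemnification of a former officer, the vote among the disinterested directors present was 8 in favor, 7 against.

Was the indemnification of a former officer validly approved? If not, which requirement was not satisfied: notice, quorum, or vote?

Notice: 6 days given; 4 required (6 ≥ 4). Satisfied.
Quorum: 17 present, but the 2 interested directors do not count, leaving 15. Quorum is 11. Satisfied.
Vote: the indemnification of a former officer requires three-fifths of the disinterested directors present (17 − 2 = 15). 3/5 of 15 = 9, so 9 affirmative votes are needed; 8 voted in favor. Not satisfied.

Invalid — vote requirement not satisfied.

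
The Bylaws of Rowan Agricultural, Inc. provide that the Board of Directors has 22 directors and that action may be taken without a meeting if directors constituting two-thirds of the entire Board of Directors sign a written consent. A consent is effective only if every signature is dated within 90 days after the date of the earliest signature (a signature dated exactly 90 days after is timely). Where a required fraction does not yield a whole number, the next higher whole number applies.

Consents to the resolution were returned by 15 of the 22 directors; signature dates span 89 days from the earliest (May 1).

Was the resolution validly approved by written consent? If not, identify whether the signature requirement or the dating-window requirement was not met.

Effective — both the signature and dating-window requirements are satisfied.

Signatures required: two-thirds of 22 — 2/3 of 22 = 14.67, rounded up to 15, so 15 needed; 15 signed. Sufficient.
Dating window: the latest signature is 89 days after the earliest; the limit is 90 days. Within the window.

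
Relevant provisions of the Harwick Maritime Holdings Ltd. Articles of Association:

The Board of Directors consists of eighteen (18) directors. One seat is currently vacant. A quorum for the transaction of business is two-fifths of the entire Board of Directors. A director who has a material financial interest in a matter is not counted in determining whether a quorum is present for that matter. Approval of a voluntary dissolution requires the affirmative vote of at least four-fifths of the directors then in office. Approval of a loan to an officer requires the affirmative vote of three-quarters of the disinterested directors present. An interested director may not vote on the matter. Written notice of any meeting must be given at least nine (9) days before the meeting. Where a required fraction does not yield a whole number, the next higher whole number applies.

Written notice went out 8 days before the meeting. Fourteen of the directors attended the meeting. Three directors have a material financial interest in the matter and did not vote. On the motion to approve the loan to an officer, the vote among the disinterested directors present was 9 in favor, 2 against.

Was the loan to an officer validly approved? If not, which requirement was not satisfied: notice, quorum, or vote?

Invalid — notice requirement not satisfied.

Notice: 8 days given; 9 required (8 < 9). Not satisfied.
Quorum: 14 present, but the 3 interested directors do not count, leaving 11. Quorum is 8. Satisfied.
Vote: the loan to an officer requires three-fourths of the disinterested directors present (14 − 3 = 11). 3/4 of 11 = 8.25, rounded up to 9, so 9 affirmative votes are needed; 9 voted in favor. Satisfied.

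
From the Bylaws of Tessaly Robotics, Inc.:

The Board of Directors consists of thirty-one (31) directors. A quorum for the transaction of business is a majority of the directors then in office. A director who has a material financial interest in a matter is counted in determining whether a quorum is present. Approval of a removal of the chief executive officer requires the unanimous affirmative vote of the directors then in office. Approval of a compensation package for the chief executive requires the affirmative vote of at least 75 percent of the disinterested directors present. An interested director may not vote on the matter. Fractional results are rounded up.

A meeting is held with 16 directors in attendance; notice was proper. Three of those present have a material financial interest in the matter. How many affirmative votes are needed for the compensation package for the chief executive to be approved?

10

The compensation package for the chief executive requires three-fourths of the disinterested directors present (16 − 3 = 13).
3/4 of 13 = 9.75, rounded up to 10.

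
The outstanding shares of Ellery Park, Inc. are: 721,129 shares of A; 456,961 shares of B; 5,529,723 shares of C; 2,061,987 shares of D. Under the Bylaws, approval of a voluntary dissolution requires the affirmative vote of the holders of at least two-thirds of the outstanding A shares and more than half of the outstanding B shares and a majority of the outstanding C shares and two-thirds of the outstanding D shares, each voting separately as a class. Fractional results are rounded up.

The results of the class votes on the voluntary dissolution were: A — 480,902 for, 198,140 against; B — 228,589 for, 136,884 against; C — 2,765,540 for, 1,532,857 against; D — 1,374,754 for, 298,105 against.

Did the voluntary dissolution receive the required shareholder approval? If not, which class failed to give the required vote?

A: 2/3 of 721129 = 480752.67, rounded up to 480753; 480,753 required, 480,902 in favor — approved.
B: a majority of 456961 is 228481; 228,481 required, 228,589 in favor — approved.
C: a majority of 5529723 is 2764862; 2,764,862 required, 2,765,540 in favor — approved.
D: 2/3 of 2061987 = 1374658; 1,374,658 required, 1,374,754 in favor — approved.

Approved — every class gave the required vote.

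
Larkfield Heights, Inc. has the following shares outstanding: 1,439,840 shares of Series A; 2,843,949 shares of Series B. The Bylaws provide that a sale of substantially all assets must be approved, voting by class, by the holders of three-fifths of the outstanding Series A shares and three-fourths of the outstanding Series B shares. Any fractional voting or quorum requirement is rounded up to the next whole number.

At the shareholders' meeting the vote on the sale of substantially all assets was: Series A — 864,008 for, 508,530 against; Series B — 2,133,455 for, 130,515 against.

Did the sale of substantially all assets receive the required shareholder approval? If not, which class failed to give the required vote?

Approved — every class gave the required vote.

Series A: 3/5 of 1439840 = 863904; 863,904 required, 864,008 in favor — approved.
Series B: 3/4 of 2843949 = 2132961.75, rounded up to 2132962; 2,132,962 required, 2,133,455 in favor — approved.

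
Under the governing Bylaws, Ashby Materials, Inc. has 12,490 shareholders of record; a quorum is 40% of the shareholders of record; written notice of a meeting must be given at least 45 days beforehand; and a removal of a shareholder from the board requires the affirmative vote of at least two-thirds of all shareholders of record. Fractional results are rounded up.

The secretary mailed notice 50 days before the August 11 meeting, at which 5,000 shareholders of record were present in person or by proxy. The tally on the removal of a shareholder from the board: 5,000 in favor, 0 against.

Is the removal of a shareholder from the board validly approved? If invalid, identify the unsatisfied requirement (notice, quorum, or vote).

Invalid — vote requirement not satisfied.

Notice: 50 days given; 45 required. Satisfied.
Quorum: 40% of 12,490 = 4,996; 5,000 present. Satisfied.
Vote: requires two-thirds of all shareholders of record (12,490); 2/3 of 12490 = 8326.67, rounded up to 8327, so 8,327 needed; 5,000 in favor. Not satisfied.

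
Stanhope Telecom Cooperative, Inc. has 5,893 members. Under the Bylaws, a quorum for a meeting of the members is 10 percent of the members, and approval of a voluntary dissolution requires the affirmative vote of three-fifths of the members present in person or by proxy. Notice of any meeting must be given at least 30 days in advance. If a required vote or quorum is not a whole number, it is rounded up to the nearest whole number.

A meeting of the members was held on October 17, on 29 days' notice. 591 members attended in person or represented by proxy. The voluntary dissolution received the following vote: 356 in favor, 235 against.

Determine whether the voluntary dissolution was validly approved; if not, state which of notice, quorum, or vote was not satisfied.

Invalid — notice requirement not satisfied.

Notice: 29 days given; 30 required. Not satisfied.
Quorum: 10% of 5,893 = 589.30, rounded up to 590; 591 present. Satisfied.
Vote: requires three-fifths of those present (591); 3/5 of 591 = 354.60, rounded up to 355, so 355 needed; 356 in favor. Satisfied.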